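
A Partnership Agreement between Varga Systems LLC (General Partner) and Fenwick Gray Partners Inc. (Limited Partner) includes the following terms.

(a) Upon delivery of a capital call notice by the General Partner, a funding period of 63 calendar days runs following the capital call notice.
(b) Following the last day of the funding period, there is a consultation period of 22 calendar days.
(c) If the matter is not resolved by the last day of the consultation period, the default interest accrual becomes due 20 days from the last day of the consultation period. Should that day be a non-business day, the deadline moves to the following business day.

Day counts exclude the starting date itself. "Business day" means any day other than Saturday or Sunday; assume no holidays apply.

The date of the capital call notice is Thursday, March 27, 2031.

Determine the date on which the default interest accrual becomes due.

July 10, 2031

The last day of the funding period: March 27, 2031 + 63 days = May 29, 2031.
Adding 22 calendar days to May 29, 2031 gives June 20, 2031, which is the last day of the consultation period.
Adding 20 calendar days to June 20, 2031 gives July 10, 2031, which is the date on which the default interest accrual becomes due. July 10, 2031 is a Thursday, so no roll-forward applies.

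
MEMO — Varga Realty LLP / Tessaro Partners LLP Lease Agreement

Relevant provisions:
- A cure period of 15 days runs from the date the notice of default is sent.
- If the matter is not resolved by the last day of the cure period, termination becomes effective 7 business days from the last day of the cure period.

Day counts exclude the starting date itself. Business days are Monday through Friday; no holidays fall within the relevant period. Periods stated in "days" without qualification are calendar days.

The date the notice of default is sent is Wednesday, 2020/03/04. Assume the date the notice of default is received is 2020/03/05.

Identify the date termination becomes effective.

The last day of the cure period: 2020/03/04 + 15 days = 2020/03/19.
The date termination becomes effective: counting 7 business days from Thursday, 2020/03/19 (Mar 20, Mar 23, Mar 24, Mar 25, Mar 26, Mar 27, Mar 30, skipping weekends) reaches Monday, 2020/03/30.

2020/03/30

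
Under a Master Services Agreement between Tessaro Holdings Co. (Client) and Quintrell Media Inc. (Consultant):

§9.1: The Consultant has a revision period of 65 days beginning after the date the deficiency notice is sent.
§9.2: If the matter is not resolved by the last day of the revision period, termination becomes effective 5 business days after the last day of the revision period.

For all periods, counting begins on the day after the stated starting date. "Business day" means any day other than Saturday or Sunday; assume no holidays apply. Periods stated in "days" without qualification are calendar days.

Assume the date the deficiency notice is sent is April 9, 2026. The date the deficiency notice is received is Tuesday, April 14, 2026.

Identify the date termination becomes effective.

June 19, 2026

Adding 65 calendar days to April 9, 2026 gives June 13, 2026, which is the last day of the revision period.
The date termination becomes effective: 5 business days after Saturday, June 13, 2026, skipping weekends — Jun 15, Jun 16, Jun 17, Jun 18, Jun 19 — lands on Friday, June 19, 2026.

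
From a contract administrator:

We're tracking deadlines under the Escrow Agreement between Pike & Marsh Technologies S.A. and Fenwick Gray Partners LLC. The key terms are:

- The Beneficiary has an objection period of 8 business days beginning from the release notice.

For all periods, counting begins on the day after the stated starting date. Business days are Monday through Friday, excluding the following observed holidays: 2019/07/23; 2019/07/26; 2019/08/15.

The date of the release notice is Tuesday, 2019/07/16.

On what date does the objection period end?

2019/07/30

The last day of the objection period: 8 business days after Tuesday, 2019/07/16, skipping weekends and the listed holidays on Jul 23, Jul 26 — Jul 17, Jul 18, Jul 19, Jul 22, Jul 24, Jul 25, Jul 29, Jul 30 — lands on Tuesday, 2019/07/30.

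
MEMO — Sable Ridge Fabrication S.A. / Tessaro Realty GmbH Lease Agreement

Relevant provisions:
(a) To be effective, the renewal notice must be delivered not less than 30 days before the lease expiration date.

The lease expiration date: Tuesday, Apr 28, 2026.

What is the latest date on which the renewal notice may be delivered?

Apr 28, 2026 minus 30 days is Mar 29, 2026.

Mar 29, 2026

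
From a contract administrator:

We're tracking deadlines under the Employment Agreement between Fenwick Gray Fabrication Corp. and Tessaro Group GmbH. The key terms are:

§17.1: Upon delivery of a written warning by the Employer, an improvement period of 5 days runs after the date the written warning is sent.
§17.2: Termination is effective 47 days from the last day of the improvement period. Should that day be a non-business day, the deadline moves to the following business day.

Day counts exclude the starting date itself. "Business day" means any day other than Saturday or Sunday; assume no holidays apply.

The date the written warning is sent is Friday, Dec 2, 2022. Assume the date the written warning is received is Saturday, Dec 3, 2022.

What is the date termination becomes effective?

Jan 23, 2023

The last day of the improvement period: 5 calendar days after Dec 2, 2022 is Dec 7, 2022.
The date termination becomes effective: Dec 7, 2022 + 47 days = Jan 23, 2023. Jan 23, 2023 is a Monday, so no roll-forward applies.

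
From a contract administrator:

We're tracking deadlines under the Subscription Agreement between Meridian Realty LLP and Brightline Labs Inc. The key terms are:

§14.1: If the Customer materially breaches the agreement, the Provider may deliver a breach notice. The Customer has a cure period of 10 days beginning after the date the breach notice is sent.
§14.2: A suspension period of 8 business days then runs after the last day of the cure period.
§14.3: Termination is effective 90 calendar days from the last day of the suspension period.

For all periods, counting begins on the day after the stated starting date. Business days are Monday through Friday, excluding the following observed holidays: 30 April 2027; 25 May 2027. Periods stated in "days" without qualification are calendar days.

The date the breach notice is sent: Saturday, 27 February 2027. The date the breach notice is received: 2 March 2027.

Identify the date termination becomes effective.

17 June 2027

Adding 10 calendar days to 27 February 2027 gives 9 March 2027, which is the last day of the cure period.
The last day of the suspension period: counting 8 business days from Tuesday, 9 March 2027 (Mar 10, Mar 11, Mar 12, Mar 15, Mar 16, Mar 17, Mar 18, Mar 19, skipping weekends) reaches Friday, 19 March 2027.
The date termination becomes effective: 90 calendar days after 19 March 2027 is 17 June 2027.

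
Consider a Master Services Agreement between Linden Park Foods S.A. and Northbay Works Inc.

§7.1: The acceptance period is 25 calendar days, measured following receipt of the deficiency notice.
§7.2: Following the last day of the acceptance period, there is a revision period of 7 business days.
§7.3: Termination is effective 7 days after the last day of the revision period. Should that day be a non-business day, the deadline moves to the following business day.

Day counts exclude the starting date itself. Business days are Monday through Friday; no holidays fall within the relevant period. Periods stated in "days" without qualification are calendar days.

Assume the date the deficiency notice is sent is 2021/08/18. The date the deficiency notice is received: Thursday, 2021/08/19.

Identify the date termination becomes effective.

The last day of the acceptance period: 25 calendar days after 2021/08/19 is 2021/09/13.
The last day of the revision period: counting 7 business days from Monday, 2021/09/13 (Sep 14, Sep 15, Sep 16, Sep 17, Sep 20, Sep 21, Sep 22, skipping weekends) reaches Wednesday, 2021/09/22.
The date termination becomes effective: 7 calendar days after 2021/09/22 is 2021/09/29. 2021/09/29 is a Wednesday, so no roll-forward applies.

2021/09/29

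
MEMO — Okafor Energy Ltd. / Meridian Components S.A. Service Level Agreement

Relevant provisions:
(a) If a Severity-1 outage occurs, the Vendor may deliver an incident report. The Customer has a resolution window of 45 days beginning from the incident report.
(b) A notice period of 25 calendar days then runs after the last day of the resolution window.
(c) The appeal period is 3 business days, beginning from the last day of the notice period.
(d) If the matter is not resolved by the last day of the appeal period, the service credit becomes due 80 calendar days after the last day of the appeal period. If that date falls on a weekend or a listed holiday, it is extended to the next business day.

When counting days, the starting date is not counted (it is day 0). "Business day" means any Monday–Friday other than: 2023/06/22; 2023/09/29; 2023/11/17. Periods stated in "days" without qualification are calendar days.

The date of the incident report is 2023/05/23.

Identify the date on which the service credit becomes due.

2023/10/23

Adding 45 calendar days to 2023/05/23 gives 2023/07/07, which is the last day of the resolution window.
The last day of the notice period: 2023/07/07 + 25 days = 2023/08/01.
The last day of the appeal period: 3 business days after Tuesday, 2023/08/01, skipping weekends — Aug 2, Aug 3, Aug 4 — lands on Friday, 2023/08/04.
The date on which the service credit becomes due: 2023/08/04 + 80 days = 2023/10/23. 2023/10/23 is a Monday and is not a listed holiday, so no roll-forward applies.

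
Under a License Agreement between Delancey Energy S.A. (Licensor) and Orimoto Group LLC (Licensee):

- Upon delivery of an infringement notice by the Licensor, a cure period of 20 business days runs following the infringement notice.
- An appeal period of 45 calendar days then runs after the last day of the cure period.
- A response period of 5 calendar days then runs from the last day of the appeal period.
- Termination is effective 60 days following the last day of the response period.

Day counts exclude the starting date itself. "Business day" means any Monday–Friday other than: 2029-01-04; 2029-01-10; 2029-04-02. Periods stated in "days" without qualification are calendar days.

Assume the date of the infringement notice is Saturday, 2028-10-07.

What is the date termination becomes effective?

The last day of the cure period: 20 business days after Saturday, 2028-10-07, skipping weekends — Oct 9, Oct 10, Oct 11, Oct 12, …, Nov 1, Nov 2, Nov 3 — lands on Friday, 2028-11-03.
Adding 45 calendar days to 2028-11-03 gives 2028-12-18, which is the last day of the appeal period.
Adding 5 calendar days to 2028-12-18 gives 2028-12-23, which is the last day of the response period.
The date termination becomes effective: 60 calendar days after 2028-12-23 is 2029-02-21.

2029-02-21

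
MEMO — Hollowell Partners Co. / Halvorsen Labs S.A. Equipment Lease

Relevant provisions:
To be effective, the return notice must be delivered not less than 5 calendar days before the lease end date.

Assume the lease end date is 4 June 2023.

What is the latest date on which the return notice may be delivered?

30 May 2023

Counting back 5 calendar days from 4 June 2023 gives 30 May 2023.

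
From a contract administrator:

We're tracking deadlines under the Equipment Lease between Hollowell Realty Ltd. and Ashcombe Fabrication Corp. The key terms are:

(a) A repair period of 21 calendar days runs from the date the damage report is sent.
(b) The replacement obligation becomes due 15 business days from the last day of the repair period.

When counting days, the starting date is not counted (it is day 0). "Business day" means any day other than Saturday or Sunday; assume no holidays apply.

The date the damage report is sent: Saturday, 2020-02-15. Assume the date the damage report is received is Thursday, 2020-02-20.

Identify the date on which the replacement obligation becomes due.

2020-03-27

Adding 21 calendar days to 2020-02-15 gives 2020-03-07, which is the last day of the repair period.
From Saturday, 2020-03-07, 15 business days (Mar 9, Mar 10, Mar 11, Mar 12, …, Mar 25, Mar 26, Mar 27, skipping weekends) brings us to Friday, 2020-03-27, which is the date on which the replacement obligation becomes due.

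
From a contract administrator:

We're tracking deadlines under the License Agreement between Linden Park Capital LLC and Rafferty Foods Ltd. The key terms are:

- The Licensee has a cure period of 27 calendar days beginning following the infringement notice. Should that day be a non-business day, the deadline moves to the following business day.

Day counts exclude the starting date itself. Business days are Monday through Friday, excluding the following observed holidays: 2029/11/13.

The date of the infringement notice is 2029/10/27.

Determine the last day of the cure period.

The last day of the cure period: 27 calendar days after 2029/10/27 is 2029/11/23. 2029/11/23 is a Friday and is not a listed holiday, so no roll-forward applies.

2029/11/23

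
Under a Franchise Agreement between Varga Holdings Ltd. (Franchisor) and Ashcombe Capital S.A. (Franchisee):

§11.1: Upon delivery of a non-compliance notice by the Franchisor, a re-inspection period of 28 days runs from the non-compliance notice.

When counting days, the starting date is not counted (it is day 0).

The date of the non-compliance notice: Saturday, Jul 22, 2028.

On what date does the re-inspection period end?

Aug 19, 2028

The last day of the re-inspection period: 28 calendar days after Jul 22, 2028 is Aug 19, 2028.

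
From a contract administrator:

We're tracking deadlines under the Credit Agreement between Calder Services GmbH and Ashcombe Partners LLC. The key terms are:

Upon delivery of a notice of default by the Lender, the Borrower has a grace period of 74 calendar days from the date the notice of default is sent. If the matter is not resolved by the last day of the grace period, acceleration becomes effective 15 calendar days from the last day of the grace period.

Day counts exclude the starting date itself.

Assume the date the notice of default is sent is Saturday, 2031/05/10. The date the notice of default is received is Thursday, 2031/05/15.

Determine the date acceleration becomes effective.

Adding 74 calendar days to 2031/05/10 gives 2031/07/23, which is the last day of the grace period.
The date acceleration becomes effective: 2031/07/23 + 15 days = 2031/08/07.

2031/08/07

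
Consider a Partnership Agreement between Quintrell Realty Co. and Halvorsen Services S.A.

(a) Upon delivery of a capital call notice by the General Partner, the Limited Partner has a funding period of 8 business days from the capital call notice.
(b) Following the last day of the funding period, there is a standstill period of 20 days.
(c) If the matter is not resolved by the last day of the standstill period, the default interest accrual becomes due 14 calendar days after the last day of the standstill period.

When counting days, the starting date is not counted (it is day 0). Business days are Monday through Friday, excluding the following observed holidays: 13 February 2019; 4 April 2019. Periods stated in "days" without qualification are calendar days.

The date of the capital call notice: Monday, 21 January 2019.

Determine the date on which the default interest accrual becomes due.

6 March 2019

The last day of the funding period: 8 business days after Monday, 21 January 2019, skipping weekends — Jan 22, Jan 23, Jan 24, Jan 25, Jan 28, Jan 29, Jan 30, Jan 31 — lands on Thursday, 31 January 2019.
Adding 20 calendar days to 31 January 2019 gives 20 February 2019, which is the last day of the standstill period.
The date on which the default interest accrual becomes due: 20 February 2019 + 14 days = 6 March 2019.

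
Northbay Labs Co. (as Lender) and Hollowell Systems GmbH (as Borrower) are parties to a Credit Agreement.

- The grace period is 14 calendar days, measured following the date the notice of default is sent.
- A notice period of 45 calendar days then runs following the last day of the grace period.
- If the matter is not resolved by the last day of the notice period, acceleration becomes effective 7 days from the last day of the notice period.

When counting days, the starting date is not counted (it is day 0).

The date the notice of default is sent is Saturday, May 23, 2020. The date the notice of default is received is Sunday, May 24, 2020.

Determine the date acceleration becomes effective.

July 28, 2020

The last day of the grace period: 14 calendar days after May 23, 2020 is June 6, 2020.
The last day of the notice period: 45 calendar days after June 6, 2020 is July 21, 2020.
The date acceleration becomes effective: July 21, 2020 + 7 days = July 28, 2020.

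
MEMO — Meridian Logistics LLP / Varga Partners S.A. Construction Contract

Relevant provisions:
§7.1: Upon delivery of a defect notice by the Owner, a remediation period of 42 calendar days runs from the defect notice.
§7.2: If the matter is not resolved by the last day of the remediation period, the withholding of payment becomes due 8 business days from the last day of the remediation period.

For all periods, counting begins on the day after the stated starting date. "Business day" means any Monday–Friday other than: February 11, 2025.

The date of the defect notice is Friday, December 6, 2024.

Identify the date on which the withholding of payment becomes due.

Adding 42 calendar days to December 6, 2024 gives January 17, 2025, which is the last day of the remediation period.
The date on which the withholding of payment becomes due: counting 8 business days from Friday, January 17, 2025 (Jan 20, Jan 21, Jan 22, Jan 23, Jan 24, Jan 27, Jan 28, Jan 29, skipping weekends) reaches Wednesday, January 29, 2025.

January 29, 2025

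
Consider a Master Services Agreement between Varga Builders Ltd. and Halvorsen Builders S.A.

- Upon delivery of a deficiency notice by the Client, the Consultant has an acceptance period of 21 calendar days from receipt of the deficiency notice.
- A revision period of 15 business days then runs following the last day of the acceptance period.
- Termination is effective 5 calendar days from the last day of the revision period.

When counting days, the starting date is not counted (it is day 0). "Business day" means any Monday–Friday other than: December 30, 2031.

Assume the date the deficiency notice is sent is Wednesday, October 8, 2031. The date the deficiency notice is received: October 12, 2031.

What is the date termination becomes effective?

The last day of the acceptance period: 21 calendar days after October 12, 2031 is November 2, 2031.
The last day of the revision period: counting 15 business days from Sunday, November 2, 2031 (Nov 3, Nov 4, Nov 5, Nov 6, …, Nov 19, Nov 20, Nov 21, skipping weekends) reaches Friday, November 21, 2031.
The date termination becomes effective: 5 calendar days after November 21, 2031 is November 26, 2031.

November 26, 2031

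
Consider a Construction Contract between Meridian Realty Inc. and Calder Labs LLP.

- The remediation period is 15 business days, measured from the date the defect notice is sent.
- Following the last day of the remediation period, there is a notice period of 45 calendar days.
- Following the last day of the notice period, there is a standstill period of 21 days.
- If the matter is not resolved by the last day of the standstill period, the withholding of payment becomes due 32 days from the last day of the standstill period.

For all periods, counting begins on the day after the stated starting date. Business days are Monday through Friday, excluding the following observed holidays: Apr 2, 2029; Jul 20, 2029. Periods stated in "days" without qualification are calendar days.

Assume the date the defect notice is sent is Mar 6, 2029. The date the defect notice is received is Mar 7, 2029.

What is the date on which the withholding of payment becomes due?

The last day of the remediation period: counting 15 business days from Tuesday, Mar 6, 2029 (Mar 7, Mar 8, Mar 9, Mar 12, …, Mar 23, Mar 26, Mar 27, skipping weekends) reaches Tuesday, Mar 27, 2029.
The last day of the notice period: 45 calendar days after Mar 27, 2029 is May 11, 2029.
The last day of the standstill period: 21 calendar days after May 11, 2029 is Jun 1, 2029.
The date on which the withholding of payment becomes due: Jun 1, 2029 + 32 days = Jul 3, 2029.

Jul 3, 2029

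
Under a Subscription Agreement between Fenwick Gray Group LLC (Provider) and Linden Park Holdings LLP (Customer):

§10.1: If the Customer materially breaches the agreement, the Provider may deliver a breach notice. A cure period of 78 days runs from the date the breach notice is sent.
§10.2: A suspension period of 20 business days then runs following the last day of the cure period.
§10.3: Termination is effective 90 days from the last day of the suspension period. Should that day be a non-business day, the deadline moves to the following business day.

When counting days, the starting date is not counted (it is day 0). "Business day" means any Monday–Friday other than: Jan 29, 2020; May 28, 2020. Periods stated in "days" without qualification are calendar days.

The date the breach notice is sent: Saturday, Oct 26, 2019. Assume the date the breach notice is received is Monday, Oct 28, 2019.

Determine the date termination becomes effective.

Adding 78 calendar days to Oct 26, 2019 gives Jan 12, 2020, which is the last day of the cure period.
The last day of the suspension period: counting 20 business days from Sunday, Jan 12, 2020 (Jan 13, Jan 14, Jan 15, Jan 16, …, Feb 6, Feb 7, Feb 10, skipping weekends and the listed holiday on Jan 29) reaches Monday, Feb 10, 2020.
The date termination becomes effective: Feb 10, 2020 + 90 days = May 10, 2020. That falls on a Sunday, so it rolls to the next business day, Monday, May 11, 2020.

May 11, 2020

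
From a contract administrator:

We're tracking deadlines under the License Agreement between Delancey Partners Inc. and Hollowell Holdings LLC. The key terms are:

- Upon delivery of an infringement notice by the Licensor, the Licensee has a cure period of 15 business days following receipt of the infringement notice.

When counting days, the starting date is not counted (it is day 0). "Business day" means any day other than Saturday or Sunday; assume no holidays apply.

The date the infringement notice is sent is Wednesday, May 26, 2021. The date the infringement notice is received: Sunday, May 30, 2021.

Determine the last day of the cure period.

The last day of the cure period: counting 15 business days from Sunday, May 30, 2021 (May 31, Jun 1, Jun 2, Jun 3, …, Jun 16, Jun 17, Jun 18, skipping weekends) reaches Friday, Jun 18, 2021.

Jun 18, 2021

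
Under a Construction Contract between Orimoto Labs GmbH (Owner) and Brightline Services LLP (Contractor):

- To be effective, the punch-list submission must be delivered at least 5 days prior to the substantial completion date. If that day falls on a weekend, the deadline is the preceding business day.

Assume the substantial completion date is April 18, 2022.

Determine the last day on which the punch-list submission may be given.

April 13, 2022

Counting back 5 calendar days from April 18, 2022 gives April 13, 2022. That is a Wednesday, so no adjustment is needed.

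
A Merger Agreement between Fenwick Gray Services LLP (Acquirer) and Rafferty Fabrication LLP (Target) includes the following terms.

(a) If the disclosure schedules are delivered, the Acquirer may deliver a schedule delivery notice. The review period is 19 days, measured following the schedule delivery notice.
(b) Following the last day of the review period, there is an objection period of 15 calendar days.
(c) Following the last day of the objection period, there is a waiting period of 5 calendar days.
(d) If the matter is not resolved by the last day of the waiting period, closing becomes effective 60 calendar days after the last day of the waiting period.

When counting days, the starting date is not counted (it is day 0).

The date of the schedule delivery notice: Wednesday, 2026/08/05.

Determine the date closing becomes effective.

Adding 19 calendar days to 2026/08/05 gives 2026/08/24, which is the last day of the review period.
The last day of the objection period: 2026/08/24 + 15 days = 2026/09/08.
The last day of the waiting period: 2026/09/08 + 5 days = 2026/09/13.
The date closing becomes effective: 2026/09/13 + 60 days = 2026/11/12.

2026/11/12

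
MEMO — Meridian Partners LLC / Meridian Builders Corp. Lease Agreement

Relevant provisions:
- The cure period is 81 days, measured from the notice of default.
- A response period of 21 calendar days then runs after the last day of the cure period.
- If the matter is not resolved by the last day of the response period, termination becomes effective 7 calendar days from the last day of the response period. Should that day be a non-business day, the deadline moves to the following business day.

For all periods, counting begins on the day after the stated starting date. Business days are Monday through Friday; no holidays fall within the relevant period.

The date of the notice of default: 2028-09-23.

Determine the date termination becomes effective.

2029-01-10

The last day of the cure period: 2028-09-23 + 81 days = 2028-12-13.
Adding 21 calendar days to 2028-12-13 gives 2029-01-03, which is the last day of the response period.
The date termination becomes effective: 2029-01-03 + 7 days = 2029-01-10. 2029-01-10 is a Wednesday, so no roll-forward applies.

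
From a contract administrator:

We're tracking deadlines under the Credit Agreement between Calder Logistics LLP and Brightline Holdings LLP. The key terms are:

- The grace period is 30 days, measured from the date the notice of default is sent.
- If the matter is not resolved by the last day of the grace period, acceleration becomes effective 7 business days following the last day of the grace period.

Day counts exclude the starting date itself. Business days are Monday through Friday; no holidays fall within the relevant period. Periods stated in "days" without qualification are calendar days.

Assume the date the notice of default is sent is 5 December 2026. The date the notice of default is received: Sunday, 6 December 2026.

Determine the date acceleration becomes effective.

Adding 30 calendar days to 5 December 2026 gives 4 January 2027, which is the last day of the grace period.
The date acceleration becomes effective: 7 business days after Monday, 4 January 2027, skipping weekends — Jan 5, Jan 6, Jan 7, Jan 8, Jan 11, Jan 12, Jan 13 — lands on Wednesday, 13 January 2027.

13 January 2027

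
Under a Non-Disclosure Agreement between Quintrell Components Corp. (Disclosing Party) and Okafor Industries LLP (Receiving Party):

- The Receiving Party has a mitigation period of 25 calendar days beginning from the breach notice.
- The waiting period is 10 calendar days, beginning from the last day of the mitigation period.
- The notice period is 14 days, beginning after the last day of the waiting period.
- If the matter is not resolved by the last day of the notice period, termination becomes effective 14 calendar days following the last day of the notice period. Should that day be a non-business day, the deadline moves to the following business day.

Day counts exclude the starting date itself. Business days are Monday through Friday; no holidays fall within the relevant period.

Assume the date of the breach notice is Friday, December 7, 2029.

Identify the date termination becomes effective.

The last day of the mitigation period: December 7, 2029 + 25 days = January 1, 2030.
The last day of the waiting period: January 1, 2030 + 10 days = January 11, 2030.
The last day of the notice period: 14 calendar days after January 11, 2030 is January 25, 2030.
The date termination becomes effective: 14 calendar days after January 25, 2030 is February 8, 2030. February 8, 2030 is a Friday, so no roll-forward applies.

February 8, 2030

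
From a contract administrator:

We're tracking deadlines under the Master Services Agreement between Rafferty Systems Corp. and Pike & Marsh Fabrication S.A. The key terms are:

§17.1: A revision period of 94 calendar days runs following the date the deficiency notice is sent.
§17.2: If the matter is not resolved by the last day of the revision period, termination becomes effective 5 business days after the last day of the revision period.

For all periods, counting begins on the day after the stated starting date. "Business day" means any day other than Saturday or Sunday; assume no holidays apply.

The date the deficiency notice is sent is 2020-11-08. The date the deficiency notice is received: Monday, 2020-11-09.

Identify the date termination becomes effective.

2021-02-17

The last day of the revision period: 2020-11-08 + 94 days = 2021-02-10.
The date termination becomes effective: counting 5 business days from Wednesday, 2021-02-10 (Feb 11, Feb 12, Feb 15, Feb 16, Feb 17, skipping weekends) reaches Wednesday, 2021-02-17.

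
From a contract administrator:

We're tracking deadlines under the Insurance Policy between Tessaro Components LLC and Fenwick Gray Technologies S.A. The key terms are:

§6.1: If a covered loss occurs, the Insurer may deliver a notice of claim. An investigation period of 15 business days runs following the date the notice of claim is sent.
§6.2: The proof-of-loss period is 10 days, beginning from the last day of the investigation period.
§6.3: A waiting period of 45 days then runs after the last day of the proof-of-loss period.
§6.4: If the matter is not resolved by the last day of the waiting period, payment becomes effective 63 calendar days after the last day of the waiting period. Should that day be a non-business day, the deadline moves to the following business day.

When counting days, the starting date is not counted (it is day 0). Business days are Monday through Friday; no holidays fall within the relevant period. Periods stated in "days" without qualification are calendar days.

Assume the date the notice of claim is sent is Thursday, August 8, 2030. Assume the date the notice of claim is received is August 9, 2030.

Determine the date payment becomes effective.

December 25, 2030

From Thursday, August 8, 2030, 15 business days (Aug 9, Aug 12, Aug 13, Aug 14, …, Aug 27, Aug 28, Aug 29, skipping weekends) brings us to Thursday, August 29, 2030, which is the last day of the investigation period.
The last day of the proof-of-loss period: August 29, 2030 + 10 days = September 8, 2030.
Adding 45 calendar days to September 8, 2030 gives October 23, 2030, which is the last day of the waiting period.
The date payment becomes effective: October 23, 2030 + 63 days = December 25, 2030. December 25, 2030 is a Wednesday, so no roll-forward applies.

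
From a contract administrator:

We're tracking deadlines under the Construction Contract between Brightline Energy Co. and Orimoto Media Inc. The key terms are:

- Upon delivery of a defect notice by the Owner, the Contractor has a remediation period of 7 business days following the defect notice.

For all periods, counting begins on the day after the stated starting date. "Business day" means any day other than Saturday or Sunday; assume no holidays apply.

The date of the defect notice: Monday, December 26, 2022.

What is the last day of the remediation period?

The last day of the remediation period: counting 7 business days from Monday, December 26, 2022 (Dec 27, Dec 28, Dec 29, Dec 30, Jan 2, Jan 3, Jan 4, skipping weekends) reaches Wednesday, January 4, 2023.

January 4, 2023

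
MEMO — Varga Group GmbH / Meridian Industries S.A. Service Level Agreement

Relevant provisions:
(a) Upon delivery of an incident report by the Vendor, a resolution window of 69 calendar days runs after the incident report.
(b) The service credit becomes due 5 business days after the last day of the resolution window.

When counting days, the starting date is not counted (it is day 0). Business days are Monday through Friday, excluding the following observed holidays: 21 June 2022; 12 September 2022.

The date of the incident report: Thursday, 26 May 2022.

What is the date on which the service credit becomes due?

The last day of the resolution window: 69 calendar days after 26 May 2022 is 3 August 2022.
From Wednesday, 3 August 2022, 5 business days (Aug 4, Aug 5, Aug 8, Aug 9, Aug 10, skipping weekends) brings us to Wednesday, 10 August 2022, which is the date on which the service credit becomes due.

10 August 2022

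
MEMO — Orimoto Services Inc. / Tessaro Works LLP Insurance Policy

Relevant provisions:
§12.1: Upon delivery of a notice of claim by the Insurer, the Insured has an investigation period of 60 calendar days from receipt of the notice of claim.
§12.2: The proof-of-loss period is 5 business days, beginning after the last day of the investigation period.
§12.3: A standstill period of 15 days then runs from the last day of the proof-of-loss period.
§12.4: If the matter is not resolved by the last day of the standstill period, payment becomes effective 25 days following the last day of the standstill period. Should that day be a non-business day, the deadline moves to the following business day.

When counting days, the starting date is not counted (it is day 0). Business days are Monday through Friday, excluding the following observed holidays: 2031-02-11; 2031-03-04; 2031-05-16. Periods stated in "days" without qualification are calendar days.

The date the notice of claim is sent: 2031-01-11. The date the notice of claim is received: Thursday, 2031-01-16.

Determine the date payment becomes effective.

The last day of the investigation period: 2031-01-16 + 60 days = 2031-03-17.
The last day of the proof-of-loss period: 5 business days after Monday, 2031-03-17, skipping weekends — Mar 18, Mar 19, Mar 20, Mar 21, Mar 24 — lands on Monday, 2031-03-24.
The last day of the standstill period: 15 calendar days after 2031-03-24 is 2031-04-08.
The date payment becomes effective: 25 calendar days after 2031-04-08 is 2031-05-03. That falls on a Saturday, so it rolls to the next business day, Monday, 2031-05-05.

2031-05-05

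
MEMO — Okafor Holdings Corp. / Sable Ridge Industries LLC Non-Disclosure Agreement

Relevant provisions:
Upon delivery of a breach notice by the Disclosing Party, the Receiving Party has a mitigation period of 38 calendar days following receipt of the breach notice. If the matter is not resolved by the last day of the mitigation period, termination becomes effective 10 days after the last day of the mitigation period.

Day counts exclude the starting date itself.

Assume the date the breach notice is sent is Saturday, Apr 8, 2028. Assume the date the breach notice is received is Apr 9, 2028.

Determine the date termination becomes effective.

May 27, 2028

The last day of the mitigation period: Apr 9, 2028 + 38 days = May 17, 2028.
The date termination becomes effective: May 17, 2028 + 10 days = May 27, 2028.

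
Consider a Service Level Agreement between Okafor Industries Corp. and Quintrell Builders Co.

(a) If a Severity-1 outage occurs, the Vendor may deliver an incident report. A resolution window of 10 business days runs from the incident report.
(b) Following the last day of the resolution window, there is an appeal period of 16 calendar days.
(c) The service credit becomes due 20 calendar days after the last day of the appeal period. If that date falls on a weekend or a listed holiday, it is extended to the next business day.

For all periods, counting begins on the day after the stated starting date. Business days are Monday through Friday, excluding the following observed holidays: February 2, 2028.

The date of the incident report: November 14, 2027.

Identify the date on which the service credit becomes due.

January 3, 2028

From Sunday, November 14, 2027, 10 business days (Nov 15, Nov 16, Nov 17, Nov 18, Nov 19, Nov 22, Nov 23, Nov 24, Nov 25, Nov 26, skipping weekends) brings us to Friday, November 26, 2027, which is the last day of the resolution window.
Adding 16 calendar days to November 26, 2027 gives December 12, 2027, which is the last day of the appeal period.
The date on which the service credit becomes due: December 12, 2027 + 20 days = January 1, 2028. That falls on a Saturday, so it rolls to the next business day, Monday, January 3, 2028.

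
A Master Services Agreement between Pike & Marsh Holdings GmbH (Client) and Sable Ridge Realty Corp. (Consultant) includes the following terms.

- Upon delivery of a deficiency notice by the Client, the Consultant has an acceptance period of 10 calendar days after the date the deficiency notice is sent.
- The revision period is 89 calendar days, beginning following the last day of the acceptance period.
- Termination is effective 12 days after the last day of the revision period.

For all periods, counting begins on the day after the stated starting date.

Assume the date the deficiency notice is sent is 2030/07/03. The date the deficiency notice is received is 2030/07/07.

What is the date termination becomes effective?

The last day of the acceptance period: 10 calendar days after 2030/07/03 is 2030/07/13.
The last day of the revision period: 89 calendar days after 2030/07/13 is 2030/10/10.
Adding 12 calendar days to 2030/10/10 gives 2030/10/22, which is the date termination becomes effective.

2030/10/22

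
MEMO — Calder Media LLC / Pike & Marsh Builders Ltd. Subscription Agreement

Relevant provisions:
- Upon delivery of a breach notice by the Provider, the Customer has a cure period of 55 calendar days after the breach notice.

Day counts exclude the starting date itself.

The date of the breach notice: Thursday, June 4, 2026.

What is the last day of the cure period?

July 29, 2026

The last day of the cure period: 55 calendar days after June 4, 2026 is July 29, 2026.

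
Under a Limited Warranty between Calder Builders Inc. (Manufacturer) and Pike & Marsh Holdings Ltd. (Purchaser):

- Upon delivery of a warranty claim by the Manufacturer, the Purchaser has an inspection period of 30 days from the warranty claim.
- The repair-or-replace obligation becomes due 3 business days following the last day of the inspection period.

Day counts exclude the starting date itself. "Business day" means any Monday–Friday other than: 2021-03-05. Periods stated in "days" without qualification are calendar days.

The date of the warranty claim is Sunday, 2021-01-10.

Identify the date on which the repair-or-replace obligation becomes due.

2021-02-12

The last day of the inspection period: 2021-01-10 + 30 days = 2021-02-09.
The date on which the repair-or-replace obligation becomes due: counting 3 business days from Tuesday, 2021-02-09 (Feb 10, Feb 11, Feb 12, skipping weekends) reaches Friday, 2021-02-12.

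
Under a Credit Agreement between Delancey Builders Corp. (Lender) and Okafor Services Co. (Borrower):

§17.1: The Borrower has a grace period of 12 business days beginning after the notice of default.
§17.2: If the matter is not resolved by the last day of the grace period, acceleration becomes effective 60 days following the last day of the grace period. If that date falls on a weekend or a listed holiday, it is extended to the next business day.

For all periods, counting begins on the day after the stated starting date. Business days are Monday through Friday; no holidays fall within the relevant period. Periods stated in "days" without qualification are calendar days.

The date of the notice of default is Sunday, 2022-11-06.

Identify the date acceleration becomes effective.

2023-01-23

The last day of the grace period: 12 business days after Sunday, 2022-11-06, skipping weekends — Nov 7, Nov 8, Nov 9, Nov 10, …, Nov 18, Nov 21, Nov 22 — lands on Tuesday, 2022-11-22.
Adding 60 calendar days to 2022-11-22 gives 2023-01-21, which is the date acceleration becomes effective. That falls on a Saturday, so it rolls to the next business day, Monday, 2023-01-23.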